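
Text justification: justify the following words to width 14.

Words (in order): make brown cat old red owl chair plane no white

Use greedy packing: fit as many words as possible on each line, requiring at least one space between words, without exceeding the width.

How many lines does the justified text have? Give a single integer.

Line 1: ['make', 'brown', 'cat'] (min_width=14, slack=0)
Line 2: ['old', 'red', 'owl'] (min_width=11, slack=3)
Line 3: ['chair', 'plane', 'no'] (min_width=14, slack=0)
Line 4: ['white'] (min_width=5, slack=9)
Total lines: 4

Answer: 4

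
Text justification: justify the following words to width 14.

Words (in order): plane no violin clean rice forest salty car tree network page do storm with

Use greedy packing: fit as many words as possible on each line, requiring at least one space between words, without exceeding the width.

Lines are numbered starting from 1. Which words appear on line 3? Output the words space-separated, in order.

Line 1: ['plane', 'no'] (min_width=8, slack=6)
Line 2: ['violin', 'clean'] (min_width=12, slack=2)
Line 3: ['rice', 'forest'] (min_width=11, slack=3)
Line 4: ['salty', 'car', 'tree'] (min_width=14, slack=0)
Line 5: ['network', 'page'] (min_width=12, slack=2)
Line 6: ['do', 'storm', 'with'] (min_width=13, slack=1)

Answer: rice forest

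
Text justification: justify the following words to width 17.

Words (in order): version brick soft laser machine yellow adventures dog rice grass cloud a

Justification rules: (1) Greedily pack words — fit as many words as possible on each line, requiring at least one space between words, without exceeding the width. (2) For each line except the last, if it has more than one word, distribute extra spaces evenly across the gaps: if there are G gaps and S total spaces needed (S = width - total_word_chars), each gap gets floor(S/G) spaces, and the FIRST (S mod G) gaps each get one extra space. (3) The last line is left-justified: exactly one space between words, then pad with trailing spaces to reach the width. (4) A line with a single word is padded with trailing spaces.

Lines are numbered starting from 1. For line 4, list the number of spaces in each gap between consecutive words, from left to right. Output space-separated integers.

Answer: 4

Derivation:
Line 1: ['version', 'brick'] (min_width=13, slack=4)
Line 2: ['soft', 'laser'] (min_width=10, slack=7)
Line 3: ['machine', 'yellow'] (min_width=14, slack=3)
Line 4: ['adventures', 'dog'] (min_width=14, slack=3)
Line 5: ['rice', 'grass', 'cloud'] (min_width=16, slack=1)
Line 6: ['a'] (min_width=1, slack=16)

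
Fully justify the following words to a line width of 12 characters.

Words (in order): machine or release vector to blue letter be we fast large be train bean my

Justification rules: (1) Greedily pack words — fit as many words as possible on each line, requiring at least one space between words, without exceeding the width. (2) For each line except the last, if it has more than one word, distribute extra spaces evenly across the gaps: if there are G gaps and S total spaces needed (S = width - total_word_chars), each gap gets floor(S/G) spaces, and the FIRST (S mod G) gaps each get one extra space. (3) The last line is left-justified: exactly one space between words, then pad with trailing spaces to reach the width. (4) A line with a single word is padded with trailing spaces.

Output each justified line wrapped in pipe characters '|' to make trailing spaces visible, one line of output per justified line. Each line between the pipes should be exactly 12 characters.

Answer: |machine   or|
|release     |
|vector    to|
|blue  letter|
|be  we  fast|
|large     be|
|train   bean|
|my          |

Derivation:
Line 1: ['machine', 'or'] (min_width=10, slack=2)
Line 2: ['release'] (min_width=7, slack=5)
Line 3: ['vector', 'to'] (min_width=9, slack=3)
Line 4: ['blue', 'letter'] (min_width=11, slack=1)
Line 5: ['be', 'we', 'fast'] (min_width=10, slack=2)
Line 6: ['large', 'be'] (min_width=8, slack=4)
Line 7: ['train', 'bean'] (min_width=10, slack=2)
Line 8: ['my'] (min_width=2, slack=10)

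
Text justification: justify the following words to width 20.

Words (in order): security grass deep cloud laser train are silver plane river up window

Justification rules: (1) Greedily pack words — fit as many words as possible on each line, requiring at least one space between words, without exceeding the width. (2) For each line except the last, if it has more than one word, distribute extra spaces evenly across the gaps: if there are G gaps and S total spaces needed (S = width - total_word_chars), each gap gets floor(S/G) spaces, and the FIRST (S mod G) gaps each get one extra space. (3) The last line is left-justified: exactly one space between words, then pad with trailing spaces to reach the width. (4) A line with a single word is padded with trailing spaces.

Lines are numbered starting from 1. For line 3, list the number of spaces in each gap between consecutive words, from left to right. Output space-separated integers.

Answer: 3 3

Derivation:
Line 1: ['security', 'grass', 'deep'] (min_width=19, slack=1)
Line 2: ['cloud', 'laser', 'train'] (min_width=17, slack=3)
Line 3: ['are', 'silver', 'plane'] (min_width=16, slack=4)
Line 4: ['river', 'up', 'window'] (min_width=15, slack=5)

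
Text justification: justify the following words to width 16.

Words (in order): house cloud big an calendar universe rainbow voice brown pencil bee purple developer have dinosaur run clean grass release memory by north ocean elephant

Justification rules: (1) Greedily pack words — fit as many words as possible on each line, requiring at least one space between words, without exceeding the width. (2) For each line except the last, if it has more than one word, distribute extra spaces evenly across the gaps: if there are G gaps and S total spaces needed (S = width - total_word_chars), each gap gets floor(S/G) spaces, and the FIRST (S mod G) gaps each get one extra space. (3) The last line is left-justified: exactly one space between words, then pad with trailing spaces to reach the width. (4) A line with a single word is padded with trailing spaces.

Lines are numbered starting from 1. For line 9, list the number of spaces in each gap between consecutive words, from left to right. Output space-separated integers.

Answer: 3

Derivation:
Line 1: ['house', 'cloud', 'big'] (min_width=15, slack=1)
Line 2: ['an', 'calendar'] (min_width=11, slack=5)
Line 3: ['universe', 'rainbow'] (min_width=16, slack=0)
Line 4: ['voice', 'brown'] (min_width=11, slack=5)
Line 5: ['pencil', 'bee'] (min_width=10, slack=6)
Line 6: ['purple', 'developer'] (min_width=16, slack=0)
Line 7: ['have', 'dinosaur'] (min_width=13, slack=3)
Line 8: ['run', 'clean', 'grass'] (min_width=15, slack=1)
Line 9: ['release', 'memory'] (min_width=14, slack=2)
Line 10: ['by', 'north', 'ocean'] (min_width=14, slack=2)
Line 11: ['elephant'] (min_width=8, slack=8)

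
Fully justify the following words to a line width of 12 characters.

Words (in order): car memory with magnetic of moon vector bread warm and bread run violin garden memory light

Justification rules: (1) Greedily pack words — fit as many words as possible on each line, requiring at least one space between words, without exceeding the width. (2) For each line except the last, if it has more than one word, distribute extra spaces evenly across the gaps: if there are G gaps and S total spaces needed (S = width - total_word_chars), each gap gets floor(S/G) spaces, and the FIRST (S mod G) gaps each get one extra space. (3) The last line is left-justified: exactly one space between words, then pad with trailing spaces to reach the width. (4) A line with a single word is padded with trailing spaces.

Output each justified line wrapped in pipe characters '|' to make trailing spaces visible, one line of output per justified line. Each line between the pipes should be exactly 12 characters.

Line 1: ['car', 'memory'] (min_width=10, slack=2)
Line 2: ['with'] (min_width=4, slack=8)
Line 3: ['magnetic', 'of'] (min_width=11, slack=1)
Line 4: ['moon', 'vector'] (min_width=11, slack=1)
Line 5: ['bread', 'warm'] (min_width=10, slack=2)
Line 6: ['and', 'bread'] (min_width=9, slack=3)
Line 7: ['run', 'violin'] (min_width=10, slack=2)
Line 8: ['garden'] (min_width=6, slack=6)
Line 9: ['memory', 'light'] (min_width=12, slack=0)

Answer: |car   memory|
|with        |
|magnetic  of|
|moon  vector|
|bread   warm|
|and    bread|
|run   violin|
|garden      |
|memory light|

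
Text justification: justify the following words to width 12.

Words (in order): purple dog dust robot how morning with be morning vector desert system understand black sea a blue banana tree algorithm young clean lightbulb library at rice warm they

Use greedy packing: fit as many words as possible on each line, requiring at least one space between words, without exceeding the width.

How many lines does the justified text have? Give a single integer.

Answer: 18

Derivation:
Line 1: ['purple', 'dog'] (min_width=10, slack=2)
Line 2: ['dust', 'robot'] (min_width=10, slack=2)
Line 3: ['how', 'morning'] (min_width=11, slack=1)
Line 4: ['with', 'be'] (min_width=7, slack=5)
Line 5: ['morning'] (min_width=7, slack=5)
Line 6: ['vector'] (min_width=6, slack=6)
Line 7: ['desert'] (min_width=6, slack=6)
Line 8: ['system'] (min_width=6, slack=6)
Line 9: ['understand'] (min_width=10, slack=2)
Line 10: ['black', 'sea', 'a'] (min_width=11, slack=1)
Line 11: ['blue', 'banana'] (min_width=11, slack=1)
Line 12: ['tree'] (min_width=4, slack=8)
Line 13: ['algorithm'] (min_width=9, slack=3)
Line 14: ['young', 'clean'] (min_width=11, slack=1)
Line 15: ['lightbulb'] (min_width=9, slack=3)
Line 16: ['library', 'at'] (min_width=10, slack=2)
Line 17: ['rice', 'warm'] (min_width=9, slack=3)
Line 18: ['they'] (min_width=4, slack=8)
Total lines: 18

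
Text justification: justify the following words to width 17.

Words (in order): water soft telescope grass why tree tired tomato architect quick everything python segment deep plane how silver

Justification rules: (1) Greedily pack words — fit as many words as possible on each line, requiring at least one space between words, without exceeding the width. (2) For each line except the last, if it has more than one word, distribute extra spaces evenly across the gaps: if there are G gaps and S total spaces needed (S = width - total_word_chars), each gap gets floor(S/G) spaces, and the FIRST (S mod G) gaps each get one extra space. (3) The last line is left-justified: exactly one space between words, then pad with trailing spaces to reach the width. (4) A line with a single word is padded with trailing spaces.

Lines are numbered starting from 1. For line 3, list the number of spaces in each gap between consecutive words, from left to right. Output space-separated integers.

Line 1: ['water', 'soft'] (min_width=10, slack=7)
Line 2: ['telescope', 'grass'] (min_width=15, slack=2)
Line 3: ['why', 'tree', 'tired'] (min_width=14, slack=3)
Line 4: ['tomato', 'architect'] (min_width=16, slack=1)
Line 5: ['quick', 'everything'] (min_width=16, slack=1)
Line 6: ['python', 'segment'] (min_width=14, slack=3)
Line 7: ['deep', 'plane', 'how'] (min_width=14, slack=3)
Line 8: ['silver'] (min_width=6, slack=11)

Answer: 3 2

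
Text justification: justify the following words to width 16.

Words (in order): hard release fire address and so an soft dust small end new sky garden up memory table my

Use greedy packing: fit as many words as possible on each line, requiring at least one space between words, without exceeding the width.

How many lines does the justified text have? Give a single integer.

Answer: 6

Derivation:
Line 1: ['hard', 'release'] (min_width=12, slack=4)
Line 2: ['fire', 'address', 'and'] (min_width=16, slack=0)
Line 3: ['so', 'an', 'soft', 'dust'] (min_width=15, slack=1)
Line 4: ['small', 'end', 'new'] (min_width=13, slack=3)
Line 5: ['sky', 'garden', 'up'] (min_width=13, slack=3)
Line 6: ['memory', 'table', 'my'] (min_width=15, slack=1)
Total lines: 6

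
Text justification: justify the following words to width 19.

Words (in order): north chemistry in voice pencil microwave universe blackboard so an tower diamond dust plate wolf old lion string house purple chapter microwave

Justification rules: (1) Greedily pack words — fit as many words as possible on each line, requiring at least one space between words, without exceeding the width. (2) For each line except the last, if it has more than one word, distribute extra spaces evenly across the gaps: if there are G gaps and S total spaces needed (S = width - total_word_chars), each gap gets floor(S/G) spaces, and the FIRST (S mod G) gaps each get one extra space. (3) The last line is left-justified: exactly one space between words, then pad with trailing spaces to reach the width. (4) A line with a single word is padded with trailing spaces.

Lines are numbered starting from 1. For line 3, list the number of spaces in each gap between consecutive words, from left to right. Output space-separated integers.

Answer: 2

Derivation:
Line 1: ['north', 'chemistry', 'in'] (min_width=18, slack=1)
Line 2: ['voice', 'pencil'] (min_width=12, slack=7)
Line 3: ['microwave', 'universe'] (min_width=18, slack=1)
Line 4: ['blackboard', 'so', 'an'] (min_width=16, slack=3)
Line 5: ['tower', 'diamond', 'dust'] (min_width=18, slack=1)
Line 6: ['plate', 'wolf', 'old', 'lion'] (min_width=19, slack=0)
Line 7: ['string', 'house', 'purple'] (min_width=19, slack=0)
Line 8: ['chapter', 'microwave'] (min_width=17, slack=2)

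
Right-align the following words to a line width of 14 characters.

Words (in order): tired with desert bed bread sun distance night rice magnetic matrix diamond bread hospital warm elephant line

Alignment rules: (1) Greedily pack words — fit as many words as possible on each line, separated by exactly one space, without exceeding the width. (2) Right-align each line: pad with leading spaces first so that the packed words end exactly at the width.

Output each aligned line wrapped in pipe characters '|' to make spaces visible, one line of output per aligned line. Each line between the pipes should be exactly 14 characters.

Answer: |    tired with|
|    desert bed|
|     bread sun|
|distance night|
| rice magnetic|
|matrix diamond|
|bread hospital|
| warm elephant|
|          line|

Derivation:
Line 1: ['tired', 'with'] (min_width=10, slack=4)
Line 2: ['desert', 'bed'] (min_width=10, slack=4)
Line 3: ['bread', 'sun'] (min_width=9, slack=5)
Line 4: ['distance', 'night'] (min_width=14, slack=0)
Line 5: ['rice', 'magnetic'] (min_width=13, slack=1)
Line 6: ['matrix', 'diamond'] (min_width=14, slack=0)
Line 7: ['bread', 'hospital'] (min_width=14, slack=0)
Line 8: ['warm', 'elephant'] (min_width=13, slack=1)
Line 9: ['line'] (min_width=4, slack=10)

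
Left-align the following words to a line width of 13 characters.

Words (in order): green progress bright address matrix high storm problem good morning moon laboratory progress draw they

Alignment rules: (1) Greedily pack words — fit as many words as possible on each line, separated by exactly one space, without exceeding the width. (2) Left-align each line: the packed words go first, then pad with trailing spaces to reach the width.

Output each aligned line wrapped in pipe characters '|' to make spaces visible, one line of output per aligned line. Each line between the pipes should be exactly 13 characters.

Line 1: ['green'] (min_width=5, slack=8)
Line 2: ['progress'] (min_width=8, slack=5)
Line 3: ['bright'] (min_width=6, slack=7)
Line 4: ['address'] (min_width=7, slack=6)
Line 5: ['matrix', 'high'] (min_width=11, slack=2)
Line 6: ['storm', 'problem'] (min_width=13, slack=0)
Line 7: ['good', 'morning'] (min_width=12, slack=1)
Line 8: ['moon'] (min_width=4, slack=9)
Line 9: ['laboratory'] (min_width=10, slack=3)
Line 10: ['progress', 'draw'] (min_width=13, slack=0)
Line 11: ['they'] (min_width=4, slack=9)

Answer: |green        |
|progress     |
|bright       |
|address      |
|matrix high  |
|storm problem|
|good morning |
|moon         |
|laboratory   |
|progress draw|
|they         |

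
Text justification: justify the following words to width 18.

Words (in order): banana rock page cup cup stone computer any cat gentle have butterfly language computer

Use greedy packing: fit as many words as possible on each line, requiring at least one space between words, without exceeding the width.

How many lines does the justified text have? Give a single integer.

Answer: 6

Derivation:
Line 1: ['banana', 'rock', 'page'] (min_width=16, slack=2)
Line 2: ['cup', 'cup', 'stone'] (min_width=13, slack=5)
Line 3: ['computer', 'any', 'cat'] (min_width=16, slack=2)
Line 4: ['gentle', 'have'] (min_width=11, slack=7)
Line 5: ['butterfly', 'language'] (min_width=18, slack=0)
Line 6: ['computer'] (min_width=8, slack=10)
Total lines: 6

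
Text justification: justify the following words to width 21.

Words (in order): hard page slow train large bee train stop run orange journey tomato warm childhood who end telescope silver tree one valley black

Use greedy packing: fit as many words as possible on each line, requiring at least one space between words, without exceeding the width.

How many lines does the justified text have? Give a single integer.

Answer: 7

Derivation:
Line 1: ['hard', 'page', 'slow', 'train'] (min_width=20, slack=1)
Line 2: ['large', 'bee', 'train', 'stop'] (min_width=20, slack=1)
Line 3: ['run', 'orange', 'journey'] (min_width=18, slack=3)
Line 4: ['tomato', 'warm', 'childhood'] (min_width=21, slack=0)
Line 5: ['who', 'end', 'telescope'] (min_width=17, slack=4)
Line 6: ['silver', 'tree', 'one'] (min_width=15, slack=6)
Line 7: ['valley', 'black'] (min_width=12, slack=9)
Total lines: 7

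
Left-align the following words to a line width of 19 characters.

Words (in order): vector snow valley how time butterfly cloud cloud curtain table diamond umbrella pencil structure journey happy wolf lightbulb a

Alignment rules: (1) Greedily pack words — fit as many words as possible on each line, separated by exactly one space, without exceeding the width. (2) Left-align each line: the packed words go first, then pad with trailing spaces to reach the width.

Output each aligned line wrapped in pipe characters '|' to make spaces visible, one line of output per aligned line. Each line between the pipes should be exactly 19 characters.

Answer: |vector snow valley |
|how time butterfly |
|cloud cloud curtain|
|table diamond      |
|umbrella pencil    |
|structure journey  |
|happy wolf         |
|lightbulb a        |

Derivation:
Line 1: ['vector', 'snow', 'valley'] (min_width=18, slack=1)
Line 2: ['how', 'time', 'butterfly'] (min_width=18, slack=1)
Line 3: ['cloud', 'cloud', 'curtain'] (min_width=19, slack=0)
Line 4: ['table', 'diamond'] (min_width=13, slack=6)
Line 5: ['umbrella', 'pencil'] (min_width=15, slack=4)
Line 6: ['structure', 'journey'] (min_width=17, slack=2)
Line 7: ['happy', 'wolf'] (min_width=10, slack=9)
Line 8: ['lightbulb', 'a'] (min_width=11, slack=8)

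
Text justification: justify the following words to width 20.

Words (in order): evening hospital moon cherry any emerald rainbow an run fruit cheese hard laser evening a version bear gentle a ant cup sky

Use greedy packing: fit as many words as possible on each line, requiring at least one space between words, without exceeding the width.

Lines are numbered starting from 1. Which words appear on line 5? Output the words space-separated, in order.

Answer: hard laser evening a

Derivation:
Line 1: ['evening', 'hospital'] (min_width=16, slack=4)
Line 2: ['moon', 'cherry', 'any'] (min_width=15, slack=5)
Line 3: ['emerald', 'rainbow', 'an'] (min_width=18, slack=2)
Line 4: ['run', 'fruit', 'cheese'] (min_width=16, slack=4)
Line 5: ['hard', 'laser', 'evening', 'a'] (min_width=20, slack=0)
Line 6: ['version', 'bear', 'gentle'] (min_width=19, slack=1)
Line 7: ['a', 'ant', 'cup', 'sky'] (min_width=13, slack=7)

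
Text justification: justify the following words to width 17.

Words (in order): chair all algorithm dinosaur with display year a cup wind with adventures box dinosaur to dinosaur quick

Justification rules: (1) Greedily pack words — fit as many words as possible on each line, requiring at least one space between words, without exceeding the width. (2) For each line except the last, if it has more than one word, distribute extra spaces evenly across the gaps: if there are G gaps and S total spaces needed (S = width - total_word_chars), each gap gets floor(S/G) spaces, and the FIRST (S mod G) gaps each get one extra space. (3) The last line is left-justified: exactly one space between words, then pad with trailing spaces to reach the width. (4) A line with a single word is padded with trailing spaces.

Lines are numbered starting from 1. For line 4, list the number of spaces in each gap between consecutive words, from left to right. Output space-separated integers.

Answer: 3 2

Derivation:
Line 1: ['chair', 'all'] (min_width=9, slack=8)
Line 2: ['algorithm'] (min_width=9, slack=8)
Line 3: ['dinosaur', 'with'] (min_width=13, slack=4)
Line 4: ['display', 'year', 'a'] (min_width=14, slack=3)
Line 5: ['cup', 'wind', 'with'] (min_width=13, slack=4)
Line 6: ['adventures', 'box'] (min_width=14, slack=3)
Line 7: ['dinosaur', 'to'] (min_width=11, slack=6)
Line 8: ['dinosaur', 'quick'] (min_width=14, slack=3)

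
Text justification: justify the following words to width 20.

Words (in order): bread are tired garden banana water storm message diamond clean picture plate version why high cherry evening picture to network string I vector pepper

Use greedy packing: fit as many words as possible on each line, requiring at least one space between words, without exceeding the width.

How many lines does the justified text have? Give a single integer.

Line 1: ['bread', 'are', 'tired'] (min_width=15, slack=5)
Line 2: ['garden', 'banana', 'water'] (min_width=19, slack=1)
Line 3: ['storm', 'message'] (min_width=13, slack=7)
Line 4: ['diamond', 'clean'] (min_width=13, slack=7)
Line 5: ['picture', 'plate'] (min_width=13, slack=7)
Line 6: ['version', 'why', 'high'] (min_width=16, slack=4)
Line 7: ['cherry', 'evening'] (min_width=14, slack=6)
Line 8: ['picture', 'to', 'network'] (min_width=18, slack=2)
Line 9: ['string', 'I', 'vector'] (min_width=15, slack=5)
Line 10: ['pepper'] (min_width=6, slack=14)
Total lines: 10

Answer: 10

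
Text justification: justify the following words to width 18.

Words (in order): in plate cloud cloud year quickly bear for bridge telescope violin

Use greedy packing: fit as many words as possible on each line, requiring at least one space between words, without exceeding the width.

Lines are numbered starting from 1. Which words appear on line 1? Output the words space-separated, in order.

Answer: in plate cloud

Derivation:
Line 1: ['in', 'plate', 'cloud'] (min_width=14, slack=4)
Line 2: ['cloud', 'year', 'quickly'] (min_width=18, slack=0)
Line 3: ['bear', 'for', 'bridge'] (min_width=15, slack=3)
Line 4: ['telescope', 'violin'] (min_width=16, slack=2)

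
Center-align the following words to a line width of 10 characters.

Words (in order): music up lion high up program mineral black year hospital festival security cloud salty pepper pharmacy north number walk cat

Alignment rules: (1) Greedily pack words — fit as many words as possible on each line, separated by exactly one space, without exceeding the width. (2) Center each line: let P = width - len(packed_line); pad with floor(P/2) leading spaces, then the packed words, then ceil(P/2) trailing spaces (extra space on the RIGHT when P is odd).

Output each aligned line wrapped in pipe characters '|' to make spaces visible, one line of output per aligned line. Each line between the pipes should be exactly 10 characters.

Answer: | music up |
|lion high |
|up program|
| mineral  |
|black year|
| hospital |
| festival |
| security |
|  cloud   |
|  salty   |
|  pepper  |
| pharmacy |
|  north   |
|  number  |
| walk cat |

Derivation:
Line 1: ['music', 'up'] (min_width=8, slack=2)
Line 2: ['lion', 'high'] (min_width=9, slack=1)
Line 3: ['up', 'program'] (min_width=10, slack=0)
Line 4: ['mineral'] (min_width=7, slack=3)
Line 5: ['black', 'year'] (min_width=10, slack=0)
Line 6: ['hospital'] (min_width=8, slack=2)
Line 7: ['festival'] (min_width=8, slack=2)
Line 8: ['security'] (min_width=8, slack=2)
Line 9: ['cloud'] (min_width=5, slack=5)
Line 10: ['salty'] (min_width=5, slack=5)
Line 11: ['pepper'] (min_width=6, slack=4)
Line 12: ['pharmacy'] (min_width=8, slack=2)
Line 13: ['north'] (min_width=5, slack=5)
Line 14: ['number'] (min_width=6, slack=4)
Line 15: ['walk', 'cat'] (min_width=8, slack=2)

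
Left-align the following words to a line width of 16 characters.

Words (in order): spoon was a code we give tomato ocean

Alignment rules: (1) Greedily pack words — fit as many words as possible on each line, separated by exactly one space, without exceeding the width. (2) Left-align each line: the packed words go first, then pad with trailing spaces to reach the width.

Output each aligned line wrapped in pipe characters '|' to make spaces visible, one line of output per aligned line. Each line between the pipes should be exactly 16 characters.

Answer: |spoon was a code|
|we give tomato  |
|ocean           |

Derivation:
Line 1: ['spoon', 'was', 'a', 'code'] (min_width=16, slack=0)
Line 2: ['we', 'give', 'tomato'] (min_width=14, slack=2)
Line 3: ['ocean'] (min_width=5, slack=11)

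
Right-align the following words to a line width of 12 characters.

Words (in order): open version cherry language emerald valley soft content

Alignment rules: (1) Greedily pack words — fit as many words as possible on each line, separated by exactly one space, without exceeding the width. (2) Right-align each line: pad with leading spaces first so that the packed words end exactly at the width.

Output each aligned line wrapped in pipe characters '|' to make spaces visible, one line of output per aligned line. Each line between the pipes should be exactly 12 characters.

Answer: |open version|
|      cherry|
|    language|
|     emerald|
| valley soft|
|     content|

Derivation:
Line 1: ['open', 'version'] (min_width=12, slack=0)
Line 2: ['cherry'] (min_width=6, slack=6)
Line 3: ['language'] (min_width=8, slack=4)
Line 4: ['emerald'] (min_width=7, slack=5)
Line 5: ['valley', 'soft'] (min_width=11, slack=1)
Line 6: ['content'] (min_width=7, slack=5)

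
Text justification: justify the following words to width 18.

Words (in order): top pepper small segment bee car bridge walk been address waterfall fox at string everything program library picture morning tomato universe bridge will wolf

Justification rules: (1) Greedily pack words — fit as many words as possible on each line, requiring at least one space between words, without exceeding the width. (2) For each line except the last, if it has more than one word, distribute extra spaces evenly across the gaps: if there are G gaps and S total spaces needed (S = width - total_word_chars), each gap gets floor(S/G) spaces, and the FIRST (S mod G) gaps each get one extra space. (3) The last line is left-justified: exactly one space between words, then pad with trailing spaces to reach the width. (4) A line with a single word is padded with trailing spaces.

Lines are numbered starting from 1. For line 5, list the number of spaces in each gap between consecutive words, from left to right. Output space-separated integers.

Answer: 4 3

Derivation:
Line 1: ['top', 'pepper', 'small'] (min_width=16, slack=2)
Line 2: ['segment', 'bee', 'car'] (min_width=15, slack=3)
Line 3: ['bridge', 'walk', 'been'] (min_width=16, slack=2)
Line 4: ['address', 'waterfall'] (min_width=17, slack=1)
Line 5: ['fox', 'at', 'string'] (min_width=13, slack=5)
Line 6: ['everything', 'program'] (min_width=18, slack=0)
Line 7: ['library', 'picture'] (min_width=15, slack=3)
Line 8: ['morning', 'tomato'] (min_width=14, slack=4)
Line 9: ['universe', 'bridge'] (min_width=15, slack=3)
Line 10: ['will', 'wolf'] (min_width=9, slack=9)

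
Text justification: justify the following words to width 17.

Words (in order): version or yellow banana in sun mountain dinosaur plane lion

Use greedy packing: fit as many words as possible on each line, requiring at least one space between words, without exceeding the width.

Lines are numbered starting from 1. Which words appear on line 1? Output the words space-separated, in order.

Line 1: ['version', 'or', 'yellow'] (min_width=17, slack=0)
Line 2: ['banana', 'in', 'sun'] (min_width=13, slack=4)
Line 3: ['mountain', 'dinosaur'] (min_width=17, slack=0)
Line 4: ['plane', 'lion'] (min_width=10, slack=7)

Answer: version or yellow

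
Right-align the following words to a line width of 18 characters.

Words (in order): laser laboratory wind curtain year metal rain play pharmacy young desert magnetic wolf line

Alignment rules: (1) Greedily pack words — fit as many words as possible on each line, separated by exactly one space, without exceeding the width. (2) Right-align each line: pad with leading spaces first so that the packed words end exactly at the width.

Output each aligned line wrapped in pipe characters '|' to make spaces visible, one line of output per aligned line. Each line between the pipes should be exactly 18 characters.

Line 1: ['laser', 'laboratory'] (min_width=16, slack=2)
Line 2: ['wind', 'curtain', 'year'] (min_width=17, slack=1)
Line 3: ['metal', 'rain', 'play'] (min_width=15, slack=3)
Line 4: ['pharmacy', 'young'] (min_width=14, slack=4)
Line 5: ['desert', 'magnetic'] (min_width=15, slack=3)
Line 6: ['wolf', 'line'] (min_width=9, slack=9)

Answer: |  laser laboratory|
| wind curtain year|
|   metal rain play|
|    pharmacy young|
|   desert magnetic|
|         wolf line|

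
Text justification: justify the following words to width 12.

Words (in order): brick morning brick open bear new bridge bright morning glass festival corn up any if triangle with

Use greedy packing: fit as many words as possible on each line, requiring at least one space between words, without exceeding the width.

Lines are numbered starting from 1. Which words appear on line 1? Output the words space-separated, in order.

Answer: brick

Derivation:
Line 1: ['brick'] (min_width=5, slack=7)
Line 2: ['morning'] (min_width=7, slack=5)
Line 3: ['brick', 'open'] (min_width=10, slack=2)
Line 4: ['bear', 'new'] (min_width=8, slack=4)
Line 5: ['bridge'] (min_width=6, slack=6)
Line 6: ['bright'] (min_width=6, slack=6)
Line 7: ['morning'] (min_width=7, slack=5)
Line 8: ['glass'] (min_width=5, slack=7)
Line 9: ['festival'] (min_width=8, slack=4)
Line 10: ['corn', 'up', 'any'] (min_width=11, slack=1)
Line 11: ['if', 'triangle'] (min_width=11, slack=1)
Line 12: ['with'] (min_width=4, slack=8)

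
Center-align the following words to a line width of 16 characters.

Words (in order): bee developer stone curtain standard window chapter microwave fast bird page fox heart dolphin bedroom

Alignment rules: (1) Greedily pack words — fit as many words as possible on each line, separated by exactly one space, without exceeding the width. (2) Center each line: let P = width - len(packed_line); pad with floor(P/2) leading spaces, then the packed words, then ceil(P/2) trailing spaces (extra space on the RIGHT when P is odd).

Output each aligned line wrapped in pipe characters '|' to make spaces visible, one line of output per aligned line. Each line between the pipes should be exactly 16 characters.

Answer: | bee developer  |
| stone curtain  |
|standard window |
|    chapter     |
| microwave fast |
| bird page fox  |
| heart dolphin  |
|    bedroom     |

Derivation:
Line 1: ['bee', 'developer'] (min_width=13, slack=3)
Line 2: ['stone', 'curtain'] (min_width=13, slack=3)
Line 3: ['standard', 'window'] (min_width=15, slack=1)
Line 4: ['chapter'] (min_width=7, slack=9)
Line 5: ['microwave', 'fast'] (min_width=14, slack=2)
Line 6: ['bird', 'page', 'fox'] (min_width=13, slack=3)
Line 7: ['heart', 'dolphin'] (min_width=13, slack=3)
Line 8: ['bedroom'] (min_width=7, slack=9)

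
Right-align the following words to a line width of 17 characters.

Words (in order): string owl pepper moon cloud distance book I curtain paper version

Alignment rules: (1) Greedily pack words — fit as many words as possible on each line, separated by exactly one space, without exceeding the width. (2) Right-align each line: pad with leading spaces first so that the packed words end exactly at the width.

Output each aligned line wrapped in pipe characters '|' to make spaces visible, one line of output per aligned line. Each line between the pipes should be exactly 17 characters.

Line 1: ['string', 'owl', 'pepper'] (min_width=17, slack=0)
Line 2: ['moon', 'cloud'] (min_width=10, slack=7)
Line 3: ['distance', 'book', 'I'] (min_width=15, slack=2)
Line 4: ['curtain', 'paper'] (min_width=13, slack=4)
Line 5: ['version'] (min_width=7, slack=10)

Answer: |string owl pepper|
|       moon cloud|
|  distance book I|
|    curtain paper|
|          version|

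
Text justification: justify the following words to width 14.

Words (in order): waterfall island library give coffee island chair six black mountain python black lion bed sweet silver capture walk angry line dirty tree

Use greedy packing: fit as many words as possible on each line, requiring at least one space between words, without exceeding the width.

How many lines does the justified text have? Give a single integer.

Answer: 12

Derivation:
Line 1: ['waterfall'] (min_width=9, slack=5)
Line 2: ['island', 'library'] (min_width=14, slack=0)
Line 3: ['give', 'coffee'] (min_width=11, slack=3)
Line 4: ['island', 'chair'] (min_width=12, slack=2)
Line 5: ['six', 'black'] (min_width=9, slack=5)
Line 6: ['mountain'] (min_width=8, slack=6)
Line 7: ['python', 'black'] (min_width=12, slack=2)
Line 8: ['lion', 'bed', 'sweet'] (min_width=14, slack=0)
Line 9: ['silver', 'capture'] (min_width=14, slack=0)
Line 10: ['walk', 'angry'] (min_width=10, slack=4)
Line 11: ['line', 'dirty'] (min_width=10, slack=4)
Line 12: ['tree'] (min_width=4, slack=10)
Total lines: 12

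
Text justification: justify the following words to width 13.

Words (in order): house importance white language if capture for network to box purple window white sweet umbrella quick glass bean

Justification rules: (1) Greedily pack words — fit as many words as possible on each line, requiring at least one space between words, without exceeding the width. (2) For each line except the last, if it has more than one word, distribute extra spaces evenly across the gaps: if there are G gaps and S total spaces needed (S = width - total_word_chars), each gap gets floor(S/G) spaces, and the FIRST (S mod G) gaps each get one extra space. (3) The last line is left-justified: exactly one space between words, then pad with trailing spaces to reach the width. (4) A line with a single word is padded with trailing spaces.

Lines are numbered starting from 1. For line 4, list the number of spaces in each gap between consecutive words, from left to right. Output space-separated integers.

Line 1: ['house'] (min_width=5, slack=8)
Line 2: ['importance'] (min_width=10, slack=3)
Line 3: ['white'] (min_width=5, slack=8)
Line 4: ['language', 'if'] (min_width=11, slack=2)
Line 5: ['capture', 'for'] (min_width=11, slack=2)
Line 6: ['network', 'to'] (min_width=10, slack=3)
Line 7: ['box', 'purple'] (min_width=10, slack=3)
Line 8: ['window', 'white'] (min_width=12, slack=1)
Line 9: ['sweet'] (min_width=5, slack=8)
Line 10: ['umbrella'] (min_width=8, slack=5)
Line 11: ['quick', 'glass'] (min_width=11, slack=2)
Line 12: ['bean'] (min_width=4, slack=9)

Answer: 3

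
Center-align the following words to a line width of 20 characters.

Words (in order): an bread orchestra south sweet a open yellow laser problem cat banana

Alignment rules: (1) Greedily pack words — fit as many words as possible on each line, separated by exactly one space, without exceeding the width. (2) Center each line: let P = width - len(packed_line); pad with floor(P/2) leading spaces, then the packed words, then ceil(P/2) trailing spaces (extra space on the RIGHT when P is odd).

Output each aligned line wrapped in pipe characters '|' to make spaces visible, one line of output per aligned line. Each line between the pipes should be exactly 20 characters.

Line 1: ['an', 'bread', 'orchestra'] (min_width=18, slack=2)
Line 2: ['south', 'sweet', 'a', 'open'] (min_width=18, slack=2)
Line 3: ['yellow', 'laser', 'problem'] (min_width=20, slack=0)
Line 4: ['cat', 'banana'] (min_width=10, slack=10)

Answer: | an bread orchestra |
| south sweet a open |
|yellow laser problem|
|     cat banana     |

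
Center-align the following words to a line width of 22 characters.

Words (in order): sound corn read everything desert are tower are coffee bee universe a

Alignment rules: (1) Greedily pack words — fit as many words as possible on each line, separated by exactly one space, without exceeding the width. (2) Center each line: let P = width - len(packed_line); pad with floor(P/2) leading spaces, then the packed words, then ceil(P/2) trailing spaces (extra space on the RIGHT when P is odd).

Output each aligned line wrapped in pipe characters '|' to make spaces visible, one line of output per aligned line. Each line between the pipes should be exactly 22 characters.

Answer: |   sound corn read    |
|everything desert are |
| tower are coffee bee |
|      universe a      |

Derivation:
Line 1: ['sound', 'corn', 'read'] (min_width=15, slack=7)
Line 2: ['everything', 'desert', 'are'] (min_width=21, slack=1)
Line 3: ['tower', 'are', 'coffee', 'bee'] (min_width=20, slack=2)
Line 4: ['universe', 'a'] (min_width=10, slack=12)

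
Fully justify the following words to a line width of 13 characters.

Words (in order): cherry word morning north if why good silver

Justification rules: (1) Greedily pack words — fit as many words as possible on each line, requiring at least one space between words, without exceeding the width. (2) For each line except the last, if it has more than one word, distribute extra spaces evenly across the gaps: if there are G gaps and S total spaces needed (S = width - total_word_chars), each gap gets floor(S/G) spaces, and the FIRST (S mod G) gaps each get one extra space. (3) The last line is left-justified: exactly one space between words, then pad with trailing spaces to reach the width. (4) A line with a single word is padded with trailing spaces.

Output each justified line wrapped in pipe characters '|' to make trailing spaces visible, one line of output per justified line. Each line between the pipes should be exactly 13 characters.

Answer: |cherry   word|
|morning north|
|if  why  good|
|silver       |

Derivation:
Line 1: ['cherry', 'word'] (min_width=11, slack=2)
Line 2: ['morning', 'north'] (min_width=13, slack=0)
Line 3: ['if', 'why', 'good'] (min_width=11, slack=2)
Line 4: ['silver'] (min_width=6, slack=7)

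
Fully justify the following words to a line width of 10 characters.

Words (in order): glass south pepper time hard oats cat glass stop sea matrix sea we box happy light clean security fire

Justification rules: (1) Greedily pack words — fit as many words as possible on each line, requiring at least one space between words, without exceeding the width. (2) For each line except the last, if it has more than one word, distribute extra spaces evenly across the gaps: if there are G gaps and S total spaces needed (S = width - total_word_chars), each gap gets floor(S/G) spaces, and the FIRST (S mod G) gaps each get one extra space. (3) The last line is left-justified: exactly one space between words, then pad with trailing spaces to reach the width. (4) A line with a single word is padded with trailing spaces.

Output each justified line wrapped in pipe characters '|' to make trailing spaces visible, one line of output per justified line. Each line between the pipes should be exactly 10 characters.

Line 1: ['glass'] (min_width=5, slack=5)
Line 2: ['south'] (min_width=5, slack=5)
Line 3: ['pepper'] (min_width=6, slack=4)
Line 4: ['time', 'hard'] (min_width=9, slack=1)
Line 5: ['oats', 'cat'] (min_width=8, slack=2)
Line 6: ['glass', 'stop'] (min_width=10, slack=0)
Line 7: ['sea', 'matrix'] (min_width=10, slack=0)
Line 8: ['sea', 'we', 'box'] (min_width=10, slack=0)
Line 9: ['happy'] (min_width=5, slack=5)
Line 10: ['light'] (min_width=5, slack=5)
Line 11: ['clean'] (min_width=5, slack=5)
Line 12: ['security'] (min_width=8, slack=2)
Line 13: ['fire'] (min_width=4, slack=6)

Answer: |glass     |
|south     |
|pepper    |
|time  hard|
|oats   cat|
|glass stop|
|sea matrix|
|sea we box|
|happy     |
|light     |
|clean     |
|security  |
|fire      |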